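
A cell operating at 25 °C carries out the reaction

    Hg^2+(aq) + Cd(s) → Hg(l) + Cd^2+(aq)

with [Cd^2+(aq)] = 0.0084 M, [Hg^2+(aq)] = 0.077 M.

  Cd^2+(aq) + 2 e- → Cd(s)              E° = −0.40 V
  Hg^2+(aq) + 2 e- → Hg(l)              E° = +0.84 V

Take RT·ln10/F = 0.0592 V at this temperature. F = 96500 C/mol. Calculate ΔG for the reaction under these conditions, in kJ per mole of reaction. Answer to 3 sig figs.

The standard cell potential is +0.84 − (−0.40) = +1.24 V, with n = 2 electrons in the balanced equation.
The reaction quotient is [Cd^2+(aq)] / [Hg^2+(aq)] = 0.109; by Nernst, E = +1.24 − (0.0592/2)(−0.962) = +1.2685 V.
ΔG = −nFE = −(2)(96500)(+1.2685) J/mol = −245 kJ/mol.

−245 kJ/mol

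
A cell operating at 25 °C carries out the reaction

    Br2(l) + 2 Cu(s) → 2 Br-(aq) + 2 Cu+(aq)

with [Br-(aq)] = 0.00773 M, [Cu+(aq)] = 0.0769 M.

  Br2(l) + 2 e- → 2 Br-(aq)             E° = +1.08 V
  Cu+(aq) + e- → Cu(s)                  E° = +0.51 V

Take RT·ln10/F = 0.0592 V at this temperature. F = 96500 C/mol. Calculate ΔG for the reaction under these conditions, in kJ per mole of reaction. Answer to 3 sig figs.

−147 kJ/mol

With Br₂/Br⁻ reduced at the cathode, E°cell = +1.08 − (+0.51) = +0.57 V and n = 2.
The reaction quotient is [Br-(aq)]^2·[Cu+(aq)]^2 = 3.53×10^−7; by Nernst, E = +0.57 − (0.0592/2)(−6.452) = +0.7610 V.
Then ΔG = −nFE = −2 × 96500 × +0.7610 J/mol = −147 kJ/mol.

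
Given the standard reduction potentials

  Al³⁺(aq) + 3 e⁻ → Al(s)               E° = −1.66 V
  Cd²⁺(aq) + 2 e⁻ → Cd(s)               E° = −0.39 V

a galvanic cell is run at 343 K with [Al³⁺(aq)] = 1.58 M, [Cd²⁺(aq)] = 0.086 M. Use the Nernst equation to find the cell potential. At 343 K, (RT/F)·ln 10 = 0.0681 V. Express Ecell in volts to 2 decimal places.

+1.23 V

Cd²⁺/Cd is reduced (cathode, E° = −0.39 V) and Al³⁺/Al is oxidized (anode).
E°cell = E°cat − E°an = −0.39 − (−1.66) = +1.27 V; n = 6.
The balanced reaction is 3 Cd²⁺(aq) + 2 Al(s) → 3 Cd(s) + 2 Al³⁺(aq), so Q = [Al³⁺(aq)]^2 / [Cd²⁺(aq)]^3 = 3.92×10^3 and log Q = 3.594.
Applying E = E° − (RT ln10/nF)·log Q gives +1.27 − (0.0681/6)(3.594) = +1.23 V.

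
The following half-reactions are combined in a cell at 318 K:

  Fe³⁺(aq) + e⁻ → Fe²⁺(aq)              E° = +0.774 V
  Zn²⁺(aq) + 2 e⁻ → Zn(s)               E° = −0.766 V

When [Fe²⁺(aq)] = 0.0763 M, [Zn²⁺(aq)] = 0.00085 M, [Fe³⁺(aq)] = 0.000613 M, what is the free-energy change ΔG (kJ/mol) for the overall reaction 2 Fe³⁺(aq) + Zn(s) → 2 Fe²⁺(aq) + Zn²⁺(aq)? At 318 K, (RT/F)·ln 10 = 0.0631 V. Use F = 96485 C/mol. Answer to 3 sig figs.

E°cell = +0.774 − (−0.766) = +1.540 V; the balanced reaction transfers n = 2 electrons.
Q = ([Fe²⁺(aq)]^2·[Zn²⁺(aq)]) / [Fe³⁺(aq)]^2 = 13.2, so log Q = 1.120 and E = +1.540 − (0.0631/2)(1.120) = +1.5047 V.
Then ΔG = −nFE = −2 × 96485 × +1.5047 J/mol = −290 kJ/mol.

−290 kJ/mol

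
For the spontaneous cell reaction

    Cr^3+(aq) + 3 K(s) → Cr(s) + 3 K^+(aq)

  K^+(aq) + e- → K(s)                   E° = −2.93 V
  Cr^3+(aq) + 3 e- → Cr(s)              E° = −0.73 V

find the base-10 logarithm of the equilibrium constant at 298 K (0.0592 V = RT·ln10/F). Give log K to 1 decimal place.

log K = 111.5

The Cr³⁺/Cr couple is reduced (cathode); E°cell = −0.73 − (−2.93) = +2.20 V with n = 3.
At equilibrium E = 0, so log K = nE°cell / 0.0592 = (3)(+2.20) / 0.0592 = 111.5.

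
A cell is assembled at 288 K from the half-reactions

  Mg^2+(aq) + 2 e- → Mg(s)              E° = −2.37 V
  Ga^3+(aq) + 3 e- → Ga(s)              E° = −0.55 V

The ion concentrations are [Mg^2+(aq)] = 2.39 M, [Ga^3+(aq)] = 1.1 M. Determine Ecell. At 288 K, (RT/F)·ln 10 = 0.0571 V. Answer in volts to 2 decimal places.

Since E°(Ga³⁺/Ga) > E°(Mg²⁺/Mg), Ga³⁺/Ga serves as the cathode.
E°cell = E°cat − E°an = −0.55 − (−2.37) = +1.82 V; n = 6.
Balancing gives 2 Ga^3+(aq) + 3 Mg(s) → 2 Ga(s) + 3 Mg^2+(aq); hence Q = [Mg^2+(aq)]^3 / [Ga^3+(aq)]^2 = 11.3 (log Q = 1.052).
E = E° − (0.0571/n)·log Q = +1.82 − (0.0571/6)(1.052) = +1.81 V.

+1.81 V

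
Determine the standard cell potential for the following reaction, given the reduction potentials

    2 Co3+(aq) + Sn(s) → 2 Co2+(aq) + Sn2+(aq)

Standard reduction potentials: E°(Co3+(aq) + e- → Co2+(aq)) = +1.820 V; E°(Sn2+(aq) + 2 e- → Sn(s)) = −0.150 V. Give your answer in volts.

In the reaction as written, Co3+(aq) is reduced (cathode) and Sn2+(aq) is produced by oxidation at the anode.
E°cell = E°(cathode) − E°(anode) = +1.820 − (−0.150) = +1.970 V.

+1.970 V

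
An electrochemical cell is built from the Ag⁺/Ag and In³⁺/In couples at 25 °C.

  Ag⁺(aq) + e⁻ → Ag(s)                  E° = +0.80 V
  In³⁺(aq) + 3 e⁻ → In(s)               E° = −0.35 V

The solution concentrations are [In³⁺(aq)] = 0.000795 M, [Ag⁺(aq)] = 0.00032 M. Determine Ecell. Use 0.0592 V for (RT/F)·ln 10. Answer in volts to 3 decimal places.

+1.004 V

Since E°(Ag⁺/Ag) > E°(In³⁺/In), Ag⁺/Ag serves as the cathode.
E°cell = E°cat − E°an = +0.80 − (−0.35) = +1.15 V; n = 3.
Balancing gives 3 Ag⁺(aq) + In(s) → 3 Ag(s) + In³⁺(aq); hence Q = [In³⁺(aq)] / [Ag⁺(aq)]^3 = 2.43×10^7 (log Q = 7.385).
By the Nernst equation, E = +1.15 − (0.0592/3)·(7.385) = +1.004 V.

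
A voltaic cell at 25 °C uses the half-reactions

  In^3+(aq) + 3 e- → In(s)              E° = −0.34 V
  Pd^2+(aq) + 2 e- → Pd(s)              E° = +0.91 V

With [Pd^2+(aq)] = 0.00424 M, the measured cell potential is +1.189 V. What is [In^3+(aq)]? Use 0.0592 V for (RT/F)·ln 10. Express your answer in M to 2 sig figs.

0.34 M

Pd²⁺/Pd is the cathode (higher E°); E°cell = +0.91 − (−0.34) = +1.25 V with n = 6.
Rearranging E = E° − (0.0592/n)·log Q gives log Q = 6(+1.25 − (+1.189))/0.0592 = 6.182.
For 3 Pd^2+(aq) + 2 In(s) → 3 Pd(s) + 2 In^3+(aq), the reaction quotient is Q = [In^3+(aq)]^2 / [Pd^2+(aq)]^3.
Substituting the known concentrations and solving, log [In^3+(aq)] = −0.468 and [In^3+(aq)] = 0.34 M.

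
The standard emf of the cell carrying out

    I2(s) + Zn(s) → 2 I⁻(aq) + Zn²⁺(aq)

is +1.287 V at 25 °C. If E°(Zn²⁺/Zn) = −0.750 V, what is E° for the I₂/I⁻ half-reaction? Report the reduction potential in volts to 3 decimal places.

+0.537 V

In the reaction as written the I₂/I⁻ couple is reduced (cathode) and Zn²⁺/Zn is oxidized (anode), so E°cell = E°(I₂/I⁻) − E°(Zn²⁺/Zn).
E°(I₂/I⁻) = E°cell + E°(anode) = +1.287 + (−0.750) = +0.537 V.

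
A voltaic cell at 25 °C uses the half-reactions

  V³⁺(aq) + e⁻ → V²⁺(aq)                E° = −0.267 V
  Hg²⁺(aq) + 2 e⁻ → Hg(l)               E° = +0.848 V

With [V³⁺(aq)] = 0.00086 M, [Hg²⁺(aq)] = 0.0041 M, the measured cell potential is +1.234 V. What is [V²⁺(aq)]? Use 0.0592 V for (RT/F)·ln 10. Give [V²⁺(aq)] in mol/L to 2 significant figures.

1.4 M

With Hg²⁺/Hg at the cathode and V³⁺/V²⁺ at the anode, E°cell = +0.848 − (−0.267) = +1.115 V (n = 2).
From the Nernst equation, log Q = n(E° − E)/0.0592 = 2·(+1.115 − (+1.234))/0.0592 = −4.020.
For Hg²⁺(aq) + 2 V²⁺(aq) → Hg(l) + 2 V³⁺(aq), the reaction quotient is Q = [V³⁺(aq)]^2 / ([Hg²⁺(aq)]·[V²⁺(aq)]^2).
Isolating [V²⁺(aq)] in Q = 10^{−4.020} yields log [V²⁺(aq)] = 0.138, i.e. 1.4 M.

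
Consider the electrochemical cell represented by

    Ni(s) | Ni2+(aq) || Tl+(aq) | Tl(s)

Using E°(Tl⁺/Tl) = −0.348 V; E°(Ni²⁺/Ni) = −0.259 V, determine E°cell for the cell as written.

−0.089 V

By convention the left-hand electrode in cell notation is the anode (oxidation) and the right-hand electrode is the cathode (reduction).
E°cell = E°(right) − E°(left) = −0.348 − (−0.259) = −0.089 V.
The negative sign shows that, as written, the cell would require an external voltage to drive the reaction.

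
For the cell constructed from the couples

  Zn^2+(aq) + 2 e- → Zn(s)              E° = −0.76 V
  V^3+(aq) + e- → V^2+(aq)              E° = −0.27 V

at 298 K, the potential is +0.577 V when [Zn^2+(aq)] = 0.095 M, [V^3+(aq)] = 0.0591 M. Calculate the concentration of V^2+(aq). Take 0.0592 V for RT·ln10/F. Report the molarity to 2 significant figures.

0.0065 M

The V³⁺/V²⁺ couple has the larger reduction potential, so it is the cathode: E°cell = −0.27 − (−0.76) = +0.49 V and n = 2.
Rearranging E = E° − (0.0592/n)·log Q gives log Q = 2(+0.49 − (+0.577))/0.0592 = −2.939.
For 2 V^3+(aq) + Zn(s) → 2 V^2+(aq) + Zn^2+(aq), the reaction quotient is Q = ([V^2+(aq)]^2·[Zn^2+(aq)]) / [V^3+(aq)]^2.
Isolating [V^2+(aq)] in Q = 10^{−2.939} yields log [V^2+(aq)] = −2.187, i.e. 0.0065 M.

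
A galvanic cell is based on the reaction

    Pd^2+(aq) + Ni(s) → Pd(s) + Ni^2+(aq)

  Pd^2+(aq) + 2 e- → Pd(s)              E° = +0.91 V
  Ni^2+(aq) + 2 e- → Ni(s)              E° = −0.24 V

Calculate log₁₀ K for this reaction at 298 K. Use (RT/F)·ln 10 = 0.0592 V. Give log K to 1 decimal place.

log K = 38.9

The Pd²⁺/Pd couple is reduced (cathode); E°cell = +0.91 − (−0.24) = +1.15 V with n = 2.
At equilibrium E = 0, so log K = nE°cell / 0.0592 = (2)(+1.15) / 0.0592 = 38.9.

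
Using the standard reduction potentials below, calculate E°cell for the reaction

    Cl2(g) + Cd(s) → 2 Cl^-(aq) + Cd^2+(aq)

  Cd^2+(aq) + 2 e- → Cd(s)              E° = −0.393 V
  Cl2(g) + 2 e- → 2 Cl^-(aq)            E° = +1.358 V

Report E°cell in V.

In the reaction as written, Cl2(g) is reduced (cathode) and Cd^2+(aq) is produced by oxidation at the anode.
E°cell = E°(cathode) − E°(anode) = +1.358 − (−0.393) = +1.751 V.

+1.751 V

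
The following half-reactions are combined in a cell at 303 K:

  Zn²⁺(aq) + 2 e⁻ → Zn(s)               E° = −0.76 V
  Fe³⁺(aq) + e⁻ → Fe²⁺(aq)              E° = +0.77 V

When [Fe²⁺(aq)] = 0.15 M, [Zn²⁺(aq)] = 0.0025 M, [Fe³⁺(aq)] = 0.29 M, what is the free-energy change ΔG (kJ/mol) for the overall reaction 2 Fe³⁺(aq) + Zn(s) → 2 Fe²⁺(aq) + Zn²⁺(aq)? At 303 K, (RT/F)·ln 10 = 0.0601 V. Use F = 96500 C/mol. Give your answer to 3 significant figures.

−314 kJ/mol

The standard cell potential is +0.77 − (−0.76) = +1.53 V, with n = 2 electrons in the balanced equation.
Q = ([Fe²⁺(aq)]^2·[Zn²⁺(aq)]) / [Fe³⁺(aq)]^2 = 0.000669, so log Q = −3.175 and E = +1.53 − (0.0601/2)(−3.175) = +1.6254 V.
Finally ΔG = −nFE = −(2)(96500 C/mol)(+1.6254 V) = −314 kJ/mol.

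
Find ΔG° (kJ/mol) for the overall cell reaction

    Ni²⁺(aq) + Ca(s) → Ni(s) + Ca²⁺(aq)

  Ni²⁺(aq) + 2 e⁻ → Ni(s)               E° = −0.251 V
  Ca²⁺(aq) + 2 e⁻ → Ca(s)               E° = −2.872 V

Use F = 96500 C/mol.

−506 kJ/mol

In the reaction as written Ni²⁺(aq) is reduced, so the Ni²⁺/Ni couple is the cathode and Ca²⁺/Ca is the anode.
E°cell = −0.251 − (−2.872) = +2.621 V; balancing electrons gives n = 2.
ΔG° = −nFE°cell = −(2)(96500)(+2.621) J/mol = −506 kJ/mol.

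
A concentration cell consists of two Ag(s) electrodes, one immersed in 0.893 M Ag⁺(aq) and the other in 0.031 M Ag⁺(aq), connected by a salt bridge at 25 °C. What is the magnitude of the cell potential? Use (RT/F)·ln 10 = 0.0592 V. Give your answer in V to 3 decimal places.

For a concentration cell E°cell = 0, since both electrodes use the same couple.
The compartment with the higher Ag⁺(aq) concentration (0.893 M) acts as the cathode; ions are reduced there and produced at the dilute (0.031 M) anode.
With n = 1, Ecell = −(0.0592/1)·log([dilute]/[conc]) = −(0.0592/1)·log(0.031/0.893) = +0.086 V.

0.086 V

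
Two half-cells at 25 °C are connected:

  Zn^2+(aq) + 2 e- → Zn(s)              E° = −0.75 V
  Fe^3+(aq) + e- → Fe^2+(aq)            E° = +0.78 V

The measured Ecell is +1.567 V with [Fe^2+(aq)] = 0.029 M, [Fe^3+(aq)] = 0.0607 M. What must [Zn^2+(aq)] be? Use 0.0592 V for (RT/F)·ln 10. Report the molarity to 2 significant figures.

0.25 M

Fe³⁺/Fe²⁺ is the cathode (higher E°); E°cell = +0.78 − (−0.75) = +1.53 V with n = 2.
From the Nernst equation, log Q = n(E° − E)/0.0592 = 2·(+1.53 − (+1.567))/0.0592 = −1.250.
Balancing electrons gives 2 Fe^3+(aq) + Zn(s) → 2 Fe^2+(aq) + Zn^2+(aq); thus Q = ([Fe^2+(aq)]^2·[Zn^2+(aq)]) / [Fe^3+(aq)]^2.
Substituting the known concentrations and solving, log [Zn^2+(aq)] = −0.608 and [Zn^2+(aq)] = 0.25 M.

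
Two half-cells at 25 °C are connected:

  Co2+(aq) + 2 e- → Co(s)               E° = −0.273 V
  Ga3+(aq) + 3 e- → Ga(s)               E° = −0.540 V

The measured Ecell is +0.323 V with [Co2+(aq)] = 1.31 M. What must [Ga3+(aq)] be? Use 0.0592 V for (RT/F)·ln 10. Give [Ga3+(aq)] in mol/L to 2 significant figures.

The Co²⁺/Co couple has the larger reduction potential, so it is the cathode: E°cell = −0.273 − (−0.540) = +0.267 V and n = 6.
Since E = E° − (0.0592/n)·log Q, log Q = n(E° − E)/0.0592 = −5.676.
The balanced reaction is 3 Co2+(aq) + 2 Ga(s) → 3 Co(s) + 2 Ga3+(aq), so Q = [Ga3+(aq)]^2 / [Co2+(aq)]^3.
Solving for the unknown gives log [Ga3+(aq)] = −2.662, so [Ga3+(aq)] ≈ 0.0022 M.

0.0022 M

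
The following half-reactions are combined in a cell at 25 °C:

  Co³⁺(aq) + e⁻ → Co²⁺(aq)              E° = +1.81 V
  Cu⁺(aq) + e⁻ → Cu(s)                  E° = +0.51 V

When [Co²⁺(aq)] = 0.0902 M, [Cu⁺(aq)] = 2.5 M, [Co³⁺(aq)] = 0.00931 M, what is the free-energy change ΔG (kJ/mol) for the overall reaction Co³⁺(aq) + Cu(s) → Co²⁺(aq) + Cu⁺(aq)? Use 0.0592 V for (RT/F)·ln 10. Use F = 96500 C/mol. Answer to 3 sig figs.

With Co³⁺/Co²⁺ reduced at the cathode, E°cell = +1.81 − (+0.51) = +1.30 V and n = 1.
The reaction quotient is ([Co²⁺(aq)]·[Cu⁺(aq)]) / [Co³⁺(aq)] = 24.2; by Nernst, E = +1.30 − (0.0592/1)(1.384) = +1.2181 V.
ΔG = −nFE = −(1)(96500)(+1.2181) J/mol = −118 kJ/mol.

−118 kJ/mol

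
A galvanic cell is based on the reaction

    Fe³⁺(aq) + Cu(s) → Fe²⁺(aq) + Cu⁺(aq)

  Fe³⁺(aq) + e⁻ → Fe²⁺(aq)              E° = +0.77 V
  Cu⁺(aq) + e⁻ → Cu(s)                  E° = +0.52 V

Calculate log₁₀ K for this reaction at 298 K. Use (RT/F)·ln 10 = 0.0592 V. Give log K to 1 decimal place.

log K = 4.2

The Fe³⁺/Fe²⁺ couple is reduced (cathode); E°cell = +0.77 − (+0.52) = +0.25 V with n = 1.
At equilibrium E = 0, so log K = nE°cell / 0.0592 = (1)(+0.25) / 0.0592 = 4.2.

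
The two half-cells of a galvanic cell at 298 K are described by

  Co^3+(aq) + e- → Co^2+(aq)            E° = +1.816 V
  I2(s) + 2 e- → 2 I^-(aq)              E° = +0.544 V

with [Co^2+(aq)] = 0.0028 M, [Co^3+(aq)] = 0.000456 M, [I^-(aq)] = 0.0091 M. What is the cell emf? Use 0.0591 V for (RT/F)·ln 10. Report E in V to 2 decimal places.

Since E°(Co³⁺/Co²⁺) > E°(I₂/I⁻), Co³⁺/Co²⁺ serves as the cathode.
The standard potential is +1.816 − (+0.544) = +1.272 V and the balanced reaction transfers n = 2 electrons.
For the overall reaction 2 Co^3+(aq) + 2 I^-(aq) → 2 Co^2+(aq) + I2(s), Q = [Co^2+(aq)]^2 / ([Co^3+(aq)]^2·[I^-(aq)]^2) = 4.55×10^5, giving log Q = 5.658.
By the Nernst equation, E = +1.272 − (0.0591/2)·(5.658) = +1.10 V.

+1.10 V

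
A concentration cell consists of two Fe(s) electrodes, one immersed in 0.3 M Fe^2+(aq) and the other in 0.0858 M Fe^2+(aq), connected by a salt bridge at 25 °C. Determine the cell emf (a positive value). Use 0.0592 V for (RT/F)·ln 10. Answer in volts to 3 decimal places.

For a concentration cell E°cell = 0, since both electrodes use the same couple.
The compartment with the higher Fe^2+(aq) concentration (0.3 M) acts as the cathode; ions are reduced there and produced at the dilute (0.0858 M) anode.
With n = 2, Ecell = −(0.0592/2)·log([dilute]/[conc]) = −(0.0592/2)·log(0.0858/0.3) = +0.016 V.

0.016 V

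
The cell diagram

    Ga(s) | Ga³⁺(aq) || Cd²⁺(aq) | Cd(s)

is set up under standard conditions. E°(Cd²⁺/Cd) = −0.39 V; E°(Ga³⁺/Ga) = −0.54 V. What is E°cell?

+0.15 V

By convention the left-hand electrode in cell notation is the anode (oxidation) and the right-hand electrode is the cathode (reduction).
E°cell = E°(right) − E°(left) = −0.39 − (−0.54) = +0.15 V.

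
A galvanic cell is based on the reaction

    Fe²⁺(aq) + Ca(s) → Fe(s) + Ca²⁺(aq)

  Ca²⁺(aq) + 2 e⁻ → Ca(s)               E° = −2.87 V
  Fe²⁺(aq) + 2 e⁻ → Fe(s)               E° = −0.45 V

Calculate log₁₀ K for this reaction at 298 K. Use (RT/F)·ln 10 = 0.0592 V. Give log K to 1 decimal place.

The Fe²⁺/Fe couple is reduced (cathode); E°cell = −0.45 − (−2.87) = +2.42 V with n = 2.
At equilibrium E = 0, so log K = nE°cell / 0.0592 = (2)(+2.42) / 0.0592 = 81.8.

log K = 81.8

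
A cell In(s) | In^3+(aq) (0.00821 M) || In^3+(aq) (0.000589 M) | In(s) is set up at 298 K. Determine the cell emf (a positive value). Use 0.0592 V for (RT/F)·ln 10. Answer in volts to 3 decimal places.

0.023 V

For a concentration cell E°cell = 0, since both electrodes use the same couple.
The compartment with the higher In^3+(aq) concentration (0.00821 M) acts as the cathode; ions are reduced there and produced at the dilute (0.000589 M) anode.
With n = 3, Ecell = −(0.0592/3)·log([dilute]/[conc]) = −(0.0592/3)·log(0.000589/0.00821) = +0.023 V.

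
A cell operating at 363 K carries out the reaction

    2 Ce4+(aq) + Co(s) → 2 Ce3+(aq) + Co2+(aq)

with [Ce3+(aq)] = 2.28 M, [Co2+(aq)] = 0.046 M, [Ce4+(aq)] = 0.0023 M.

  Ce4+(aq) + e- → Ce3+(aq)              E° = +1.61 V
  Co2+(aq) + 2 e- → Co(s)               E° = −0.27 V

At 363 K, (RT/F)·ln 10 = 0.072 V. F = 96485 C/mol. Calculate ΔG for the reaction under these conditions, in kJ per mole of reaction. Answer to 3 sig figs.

−330 kJ/mol

With Ce⁴⁺/Ce³⁺ reduced at the cathode, E°cell = +1.61 − (−0.27) = +1.88 V and n = 2.
Q = ([Ce3+(aq)]^2·[Co2+(aq)]) / [Ce4+(aq)]^2 = 4.52×10^4, so log Q = 4.655 and E = +1.88 − (0.072/2)(4.655) = +1.7124 V.
ΔG = −nFE = −(2)(96485)(+1.7124) J/mol = −330 kJ/mol.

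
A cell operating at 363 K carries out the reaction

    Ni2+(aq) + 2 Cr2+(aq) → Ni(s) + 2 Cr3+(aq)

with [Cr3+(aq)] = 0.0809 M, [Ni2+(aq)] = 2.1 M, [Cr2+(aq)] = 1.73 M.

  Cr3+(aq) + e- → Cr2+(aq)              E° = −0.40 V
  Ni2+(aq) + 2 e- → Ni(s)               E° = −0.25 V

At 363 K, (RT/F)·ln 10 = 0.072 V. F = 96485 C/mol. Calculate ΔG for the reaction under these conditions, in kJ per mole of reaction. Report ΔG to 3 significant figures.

−49.7 kJ/mol

The standard cell potential is −0.25 − (−0.40) = +0.15 V, with n = 2 electrons in the balanced equation.
The reaction quotient is [Cr3+(aq)]^2 / ([Ni2+(aq)]·[Cr2+(aq)]^2) = 0.00104; by Nernst, E = +0.15 − (0.072/2)(−2.982) = +0.2574 V.
Finally ΔG = −nFE = −(2)(96485 C/mol)(+0.2574 V) = −49.7 kJ/mol.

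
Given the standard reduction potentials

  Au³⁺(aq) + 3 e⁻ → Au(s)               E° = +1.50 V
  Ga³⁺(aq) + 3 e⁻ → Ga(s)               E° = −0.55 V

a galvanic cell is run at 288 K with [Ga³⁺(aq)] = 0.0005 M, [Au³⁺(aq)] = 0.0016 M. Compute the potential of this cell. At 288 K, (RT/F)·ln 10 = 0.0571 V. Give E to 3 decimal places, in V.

The Au³⁺/Au couple has the more positive E°, so it is the cathode; Ga³⁺/Ga is the anode.
E°cell = +1.50 − (−0.55) = +2.05 V, with n = 3 electrons transferred.
For the overall reaction Au³⁺(aq) + Ga(s) → Au(s) + Ga³⁺(aq), Q = [Ga³⁺(aq)] / [Au³⁺(aq)] = 0.312, giving log Q = −0.505.
E = E° − (0.0571/n)·log Q = +2.05 − (0.0571/3)(−0.505) = +2.060 V.

+2.060 V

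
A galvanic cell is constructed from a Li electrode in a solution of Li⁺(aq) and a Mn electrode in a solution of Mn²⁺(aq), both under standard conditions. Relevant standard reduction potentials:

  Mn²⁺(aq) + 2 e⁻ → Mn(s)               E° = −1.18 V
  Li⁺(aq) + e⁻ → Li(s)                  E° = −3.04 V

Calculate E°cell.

The Mn²⁺/Mn couple has the higher E°, so Mn ion is reduced (cathode) and Li is oxidized (anode).
E°cell = E°(cathode) − E°(anode) = −1.18 − (−3.04) = +1.86 V.

+1.86 V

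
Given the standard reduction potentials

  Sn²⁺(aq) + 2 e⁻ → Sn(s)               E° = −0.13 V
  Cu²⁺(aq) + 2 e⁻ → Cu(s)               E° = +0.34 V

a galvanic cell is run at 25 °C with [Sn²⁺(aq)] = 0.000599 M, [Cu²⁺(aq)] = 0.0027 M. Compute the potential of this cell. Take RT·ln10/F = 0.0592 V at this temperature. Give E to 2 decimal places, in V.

Cu²⁺/Cu is reduced (cathode, E° = +0.34 V) and Sn²⁺/Sn is oxidized (anode).
E°cell = +0.34 − (−0.13) = +0.47 V, with n = 2 electrons transferred.
Balancing gives Cu²⁺(aq) + Sn(s) → Cu(s) + Sn²⁺(aq); hence Q = [Sn²⁺(aq)] / [Cu²⁺(aq)] = 0.222 (log Q = −0.654).
E = E° − (0.0592/n)·log Q = +0.47 − (0.0592/2)(−0.654) = +0.49 V.

+0.49 V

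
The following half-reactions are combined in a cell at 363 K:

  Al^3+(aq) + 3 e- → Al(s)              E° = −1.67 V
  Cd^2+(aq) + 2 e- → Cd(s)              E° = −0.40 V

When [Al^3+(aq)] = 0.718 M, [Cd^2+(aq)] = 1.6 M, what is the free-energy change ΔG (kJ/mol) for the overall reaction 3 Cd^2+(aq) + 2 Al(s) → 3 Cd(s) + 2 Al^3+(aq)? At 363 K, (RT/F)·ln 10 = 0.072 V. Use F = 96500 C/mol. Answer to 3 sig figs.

E°cell = −0.40 − (−1.67) = +1.27 V; the balanced reaction transfers n = 6 electrons.
The reaction quotient is [Al^3+(aq)]^2 / [Cd^2+(aq)]^3 = 0.126; by Nernst, E = +1.27 − (0.072/6)(−0.900) = +1.2808 V.
Finally ΔG = −nFE = −(6)(96500 C/mol)(+1.2808 V) = −742 kJ/mol.

−742 kJ/mol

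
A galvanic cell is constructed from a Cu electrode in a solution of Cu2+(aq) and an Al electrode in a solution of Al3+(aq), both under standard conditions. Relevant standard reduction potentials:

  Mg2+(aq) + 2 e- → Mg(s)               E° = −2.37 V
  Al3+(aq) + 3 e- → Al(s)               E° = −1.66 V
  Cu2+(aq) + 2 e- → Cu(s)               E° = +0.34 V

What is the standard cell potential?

+2.00 V

Of the two couples in this cell, the one with the more positive reduction potential is reduced at the cathode: here that is Cu²⁺/Cu (+0.34 V); Al³⁺/Al (−1.66 V) is the anode.
E°cell = E°(cathode) − E°(anode) = +0.34 − (−1.66) = +2.00 V.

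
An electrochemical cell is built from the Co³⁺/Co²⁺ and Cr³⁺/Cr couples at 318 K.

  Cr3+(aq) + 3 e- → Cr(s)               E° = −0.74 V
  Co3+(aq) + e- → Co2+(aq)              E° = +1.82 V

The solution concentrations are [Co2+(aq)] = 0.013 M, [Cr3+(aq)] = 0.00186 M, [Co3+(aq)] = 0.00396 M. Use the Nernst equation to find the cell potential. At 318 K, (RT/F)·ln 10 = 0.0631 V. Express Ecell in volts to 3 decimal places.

The Co³⁺/Co²⁺ couple has the more positive E°, so it is the cathode; Cr³⁺/Cr is the anode.
The standard potential is +1.82 − (−0.74) = +2.56 V and the balanced reaction transfers n = 3 electrons.
The balanced reaction is 3 Co3+(aq) + Cr(s) → 3 Co2+(aq) + Cr3+(aq), so Q = ([Co2+(aq)]^3·[Cr3+(aq)]) / [Co3+(aq)]^3 = 0.0658 and log Q = −1.182.
By the Nernst equation, E = +2.56 − (0.0631/3)·(−1.182) = +2.585 V.

+2.585 V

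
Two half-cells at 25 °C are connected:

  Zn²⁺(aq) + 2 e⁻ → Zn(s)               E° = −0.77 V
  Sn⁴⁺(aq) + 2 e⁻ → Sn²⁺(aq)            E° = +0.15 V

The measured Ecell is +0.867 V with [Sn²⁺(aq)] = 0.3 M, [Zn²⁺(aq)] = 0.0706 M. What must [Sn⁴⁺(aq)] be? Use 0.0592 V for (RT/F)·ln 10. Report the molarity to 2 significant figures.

0.00034 M

Sn⁴⁺/Sn²⁺ is the cathode (higher E°); E°cell = +0.15 − (−0.77) = +0.92 V with n = 2.
Rearranging E = E° − (0.0592/n)·log Q gives log Q = 2(+0.92 − (+0.867))/0.0592 = 1.791.
The balanced reaction is Sn⁴⁺(aq) + Zn(s) → Sn²⁺(aq) + Zn²⁺(aq), so Q = ([Sn²⁺(aq)]·[Zn²⁺(aq)]) / [Sn⁴⁺(aq)].
Solving for the unknown gives log [Sn⁴⁺(aq)] = −3.465, so [Sn⁴⁺(aq)] ≈ 0.00034 M.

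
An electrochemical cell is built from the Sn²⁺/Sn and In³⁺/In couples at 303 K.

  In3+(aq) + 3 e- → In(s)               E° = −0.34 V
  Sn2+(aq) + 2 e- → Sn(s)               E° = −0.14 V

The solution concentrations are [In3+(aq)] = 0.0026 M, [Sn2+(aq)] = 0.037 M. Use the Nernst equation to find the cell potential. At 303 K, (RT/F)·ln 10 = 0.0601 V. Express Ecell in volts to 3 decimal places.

+0.209 V

Sn²⁺/Sn is reduced (cathode, E° = −0.14 V) and In³⁺/In is oxidized (anode).
The standard potential is −0.14 − (−0.34) = +0.20 V and the balanced reaction transfers n = 6 electrons.
For the overall reaction 3 Sn2+(aq) + 2 In(s) → 3 Sn(s) + 2 In3+(aq), Q = [In3+(aq)]^2 / [Sn2+(aq)]^3 = 0.133, giving log Q = −0.875.
Applying E = E° − (RT ln10/nF)·log Q gives +0.20 − (0.0601/6)(−0.875) = +0.209 V.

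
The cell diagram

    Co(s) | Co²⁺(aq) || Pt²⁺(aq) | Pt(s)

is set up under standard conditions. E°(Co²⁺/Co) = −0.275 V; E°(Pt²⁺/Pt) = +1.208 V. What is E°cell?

By convention the left-hand electrode in cell notation is the anode (oxidation) and the right-hand electrode is the cathode (reduction).
E°cell = E°(right) − E°(left) = +1.208 − (−0.275) = +1.483 V.

+1.483 V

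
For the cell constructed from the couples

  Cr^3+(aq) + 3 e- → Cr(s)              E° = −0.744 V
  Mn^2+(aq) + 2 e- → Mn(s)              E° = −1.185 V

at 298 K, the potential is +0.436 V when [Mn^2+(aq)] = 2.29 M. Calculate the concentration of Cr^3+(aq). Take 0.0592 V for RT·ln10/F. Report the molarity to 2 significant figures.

1.9 M

The Cr³⁺/Cr couple has the larger reduction potential, so it is the cathode: E°cell = −0.744 − (−1.185) = +0.441 V and n = 6.
Since E = E° − (0.0592/n)·log Q, log Q = n(E° − E)/0.0592 = 0.507.
The balanced reaction is 2 Cr^3+(aq) + 3 Mn(s) → 2 Cr(s) + 3 Mn^2+(aq), so Q = [Mn^2+(aq)]^3 / [Cr^3+(aq)]^2.
Isolating [Cr^3+(aq)] in Q = 10^{0.507} yields log [Cr^3+(aq)] = 0.286, i.e. 1.9 M.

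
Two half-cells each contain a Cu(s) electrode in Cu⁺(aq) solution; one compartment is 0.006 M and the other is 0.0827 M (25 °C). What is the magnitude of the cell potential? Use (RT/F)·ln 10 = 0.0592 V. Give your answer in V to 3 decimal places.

0.067 V

For a concentration cell E°cell = 0, since both electrodes use the same couple.
The compartment with the higher Cu⁺(aq) concentration (0.0827 M) acts as the cathode; ions are reduced there and produced at the dilute (0.006 M) anode.
With n = 1, Ecell = −(0.0592/1)·log([dilute]/[conc]) = −(0.0592/1)·log(0.006/0.0827) = +0.067 V.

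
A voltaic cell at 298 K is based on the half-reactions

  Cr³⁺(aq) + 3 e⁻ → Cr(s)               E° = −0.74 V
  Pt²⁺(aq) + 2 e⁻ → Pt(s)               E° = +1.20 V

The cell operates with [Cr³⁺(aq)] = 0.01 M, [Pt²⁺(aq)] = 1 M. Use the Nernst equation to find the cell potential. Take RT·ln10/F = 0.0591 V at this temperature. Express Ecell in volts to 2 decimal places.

+1.98 V

Since E°(Pt²⁺/Pt) > E°(Cr³⁺/Cr), Pt²⁺/Pt serves as the cathode.
E°cell = E°cat − E°an = +1.20 − (−0.74) = +1.94 V; n = 6.
For the overall reaction 3 Pt²⁺(aq) + 2 Cr(s) → 3 Pt(s) + 2 Cr³⁺(aq), Q = [Cr³⁺(aq)]^2 / [Pt²⁺(aq)]^3 = 0.0001, giving log Q = −4.000.
E = E° − (0.0591/n)·log Q = +1.94 − (0.0591/6)(−4.000) = +1.98 V.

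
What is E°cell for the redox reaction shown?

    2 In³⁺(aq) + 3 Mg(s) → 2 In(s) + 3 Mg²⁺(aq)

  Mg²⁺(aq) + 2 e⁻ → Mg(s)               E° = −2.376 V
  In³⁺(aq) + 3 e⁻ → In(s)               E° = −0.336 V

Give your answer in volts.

+2.040 V

In³⁺(aq) gains electrons, so the In³⁺/In couple is the cathode; the Mg²⁺/Mg couple is the anode.
E°cell = E°(cathode) − E°(anode) = −0.336 − (−2.376) = +2.040 V.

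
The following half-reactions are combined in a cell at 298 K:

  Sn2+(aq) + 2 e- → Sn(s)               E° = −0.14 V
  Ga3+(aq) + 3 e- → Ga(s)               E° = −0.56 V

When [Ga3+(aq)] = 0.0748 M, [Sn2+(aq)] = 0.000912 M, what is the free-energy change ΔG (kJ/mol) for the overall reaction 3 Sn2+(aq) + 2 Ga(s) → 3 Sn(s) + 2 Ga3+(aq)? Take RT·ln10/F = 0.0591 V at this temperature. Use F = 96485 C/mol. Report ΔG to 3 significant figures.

With Sn²⁺/Sn reduced at the cathode, E°cell = −0.14 − (−0.56) = +0.42 V and n = 6.
Q = [Ga3+(aq)]^2 / [Sn2+(aq)]^3 = 7.38×10^6, so log Q = 6.868 and E = +0.42 − (0.0591/6)(6.868) = +0.3524 V.
Then ΔG = −nFE = −6 × 96485 × +0.3524 J/mol = −204 kJ/mol.

−204 kJ/mol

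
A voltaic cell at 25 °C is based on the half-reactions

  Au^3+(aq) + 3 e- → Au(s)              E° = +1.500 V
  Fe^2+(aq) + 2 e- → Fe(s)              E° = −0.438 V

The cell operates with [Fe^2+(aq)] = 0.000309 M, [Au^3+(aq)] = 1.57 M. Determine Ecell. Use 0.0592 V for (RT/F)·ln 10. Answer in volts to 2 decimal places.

+2.05 V

Since E°(Au³⁺/Au) > E°(Fe²⁺/Fe), Au³⁺/Au serves as the cathode.
E°cell = E°cat − E°an = +1.500 − (−0.438) = +1.938 V; n = 6.
For the overall reaction 2 Au^3+(aq) + 3 Fe(s) → 2 Au(s) + 3 Fe^2+(aq), Q = [Fe^2+(aq)]^3 / [Au^3+(aq)]^2 = 1.2×10^−11, giving log Q = −10.922.
Applying E = E° − (RT ln10/nF)·log Q gives +1.938 − (0.0592/6)(−10.922) = +2.05 V.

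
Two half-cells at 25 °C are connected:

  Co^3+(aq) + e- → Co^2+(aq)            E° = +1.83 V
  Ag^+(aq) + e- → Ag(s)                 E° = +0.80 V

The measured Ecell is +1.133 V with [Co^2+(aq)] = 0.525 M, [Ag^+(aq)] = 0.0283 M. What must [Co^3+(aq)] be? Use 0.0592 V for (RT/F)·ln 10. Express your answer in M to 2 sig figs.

The Co³⁺/Co²⁺ couple has the larger reduction potential, so it is the cathode: E°cell = +1.83 − (+0.80) = +1.03 V and n = 1.
Since E = E° − (0.0592/n)·log Q, log Q = n(E° − E)/0.0592 = −1.740.
For Co^3+(aq) + Ag(s) → Co^2+(aq) + Ag^+(aq), the reaction quotient is Q = ([Co^2+(aq)]·[Ag^+(aq)]) / [Co^3+(aq)].
Isolating [Co^3+(aq)] in Q = 10^{−1.740} yields log [Co^3+(aq)] = −0.088, i.e. 0.82 M.

0.82 M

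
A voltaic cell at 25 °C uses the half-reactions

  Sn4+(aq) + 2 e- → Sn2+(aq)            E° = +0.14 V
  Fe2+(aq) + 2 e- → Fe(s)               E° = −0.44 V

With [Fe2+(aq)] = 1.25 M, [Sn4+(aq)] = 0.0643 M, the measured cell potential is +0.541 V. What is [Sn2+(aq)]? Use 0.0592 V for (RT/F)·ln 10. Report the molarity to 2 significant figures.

1.1 M

Sn⁴⁺/Sn²⁺ is the cathode (higher E°); E°cell = +0.14 − (−0.44) = +0.58 V with n = 2.
Rearranging E = E° − (0.0592/n)·log Q gives log Q = 2(+0.58 − (+0.541))/0.0592 = 1.318.
The balanced reaction is Sn4+(aq) + Fe(s) → Sn2+(aq) + Fe2+(aq), so Q = ([Sn2+(aq)]·[Fe2+(aq)]) / [Sn4+(aq)].
Substituting the known concentrations and solving, log [Sn2+(aq)] = 0.029 and [Sn2+(aq)] = 1.1 M.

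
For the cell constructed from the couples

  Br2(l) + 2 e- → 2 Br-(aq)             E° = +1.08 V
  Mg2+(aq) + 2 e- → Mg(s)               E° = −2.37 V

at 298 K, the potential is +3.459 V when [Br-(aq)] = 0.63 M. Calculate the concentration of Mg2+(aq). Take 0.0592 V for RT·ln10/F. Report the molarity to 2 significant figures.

1.3 M

With Br₂/Br⁻ at the cathode and Mg²⁺/Mg at the anode, E°cell = +1.08 − (−2.37) = +3.45 V (n = 2).
From the Nernst equation, log Q = n(E° − E)/0.0592 = 2·(+3.45 − (+3.459))/0.0592 = −0.304.
For Br2(l) + Mg(s) → 2 Br-(aq) + Mg2+(aq), the reaction quotient is Q = [Br-(aq)]^2·[Mg2+(aq)].
Isolating [Mg2+(aq)] in Q = 10^{−0.304} yields log [Mg2+(aq)] = 0.097, i.e. 1.3 M.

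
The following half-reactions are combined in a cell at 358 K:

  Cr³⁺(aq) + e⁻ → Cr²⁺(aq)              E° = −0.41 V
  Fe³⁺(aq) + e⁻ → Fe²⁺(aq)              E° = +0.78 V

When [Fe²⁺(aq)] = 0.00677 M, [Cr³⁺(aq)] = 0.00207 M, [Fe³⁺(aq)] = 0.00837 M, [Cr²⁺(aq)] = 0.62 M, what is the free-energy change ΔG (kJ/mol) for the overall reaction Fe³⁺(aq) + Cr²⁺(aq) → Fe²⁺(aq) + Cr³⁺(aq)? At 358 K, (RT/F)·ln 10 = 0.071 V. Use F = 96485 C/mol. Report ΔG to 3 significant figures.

The standard cell potential is +0.78 − (−0.41) = +1.19 V, with n = 1 electron in the balanced equation.
Q = ([Fe²⁺(aq)]·[Cr³⁺(aq)]) / ([Fe³⁺(aq)]·[Cr²⁺(aq)]) = 0.0027, so log Q = −2.569 and E = +1.19 − (0.071/1)(−2.569) = +1.3724 V.
Then ΔG = −nFE = −1 × 96485 × +1.3724 J/mol = −132 kJ/mol.

−132 kJ/mol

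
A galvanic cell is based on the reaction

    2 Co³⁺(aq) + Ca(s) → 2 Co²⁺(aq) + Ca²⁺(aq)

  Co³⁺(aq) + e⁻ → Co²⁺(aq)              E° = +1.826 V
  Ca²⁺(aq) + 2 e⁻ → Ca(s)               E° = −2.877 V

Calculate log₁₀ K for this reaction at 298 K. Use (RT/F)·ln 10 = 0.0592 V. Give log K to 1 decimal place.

The Co³⁺/Co²⁺ couple is reduced (cathode); E°cell = +1.826 − (−2.877) = +4.703 V with n = 2.
At equilibrium E = 0, so log K = nE°cell / 0.0592 = (2)(+4.703) / 0.0592 = 158.9.

log K = 158.9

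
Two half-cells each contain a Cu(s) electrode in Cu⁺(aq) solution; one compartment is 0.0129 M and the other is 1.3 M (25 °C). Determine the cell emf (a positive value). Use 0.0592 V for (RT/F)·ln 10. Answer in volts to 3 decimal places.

0.119 V

For a concentration cell E°cell = 0, since both electrodes use the same couple.
The compartment with the higher Cu⁺(aq) concentration (1.3 M) acts as the cathode; ions are reduced there and produced at the dilute (0.0129 M) anode.
With n = 1, Ecell = −(0.0592/1)·log([dilute]/[conc]) = −(0.0592/1)·log(0.0129/1.3) = +0.119 V.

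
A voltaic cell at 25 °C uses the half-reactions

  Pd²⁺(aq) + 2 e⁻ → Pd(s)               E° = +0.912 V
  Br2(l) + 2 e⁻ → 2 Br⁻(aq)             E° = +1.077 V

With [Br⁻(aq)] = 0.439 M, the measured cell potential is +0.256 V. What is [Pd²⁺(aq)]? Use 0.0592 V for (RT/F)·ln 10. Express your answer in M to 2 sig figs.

With Br₂/Br⁻ at the cathode and Pd²⁺/Pd at the anode, E°cell = +1.077 − (+0.912) = +0.165 V (n = 2).
Since E = E° − (0.0592/n)·log Q, log Q = n(E° − E)/0.0592 = −3.074.
For Br2(l) + Pd(s) → 2 Br⁻(aq) + Pd²⁺(aq), the reaction quotient is Q = [Br⁻(aq)]^2·[Pd²⁺(aq)].
Substituting the known concentrations and solving, log [Pd²⁺(aq)] = −2.359 and [Pd²⁺(aq)] = 0.0044 M.

0.0044 M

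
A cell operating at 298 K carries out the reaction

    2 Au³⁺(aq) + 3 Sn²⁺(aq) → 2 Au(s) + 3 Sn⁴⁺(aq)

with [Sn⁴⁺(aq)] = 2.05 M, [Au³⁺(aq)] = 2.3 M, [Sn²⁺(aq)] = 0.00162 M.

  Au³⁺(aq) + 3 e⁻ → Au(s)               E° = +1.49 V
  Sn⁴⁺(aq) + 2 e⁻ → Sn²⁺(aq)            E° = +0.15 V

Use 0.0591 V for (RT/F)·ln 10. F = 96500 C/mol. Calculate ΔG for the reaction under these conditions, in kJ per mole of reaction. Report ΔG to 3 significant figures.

The standard cell potential is +1.49 − (+0.15) = +1.34 V, with n = 6 electrons in the balanced equation.
Q = [Sn⁴⁺(aq)]^3 / ([Au³⁺(aq)]^2·[Sn²⁺(aq)]^3) = 3.83×10^8, so log Q = 8.583 and E = +1.34 − (0.0591/6)(8.583) = +1.2555 V.
Finally ΔG = −nFE = −(6)(96500 C/mol)(+1.2555 V) = −727 kJ/mol.

−727 kJ/mol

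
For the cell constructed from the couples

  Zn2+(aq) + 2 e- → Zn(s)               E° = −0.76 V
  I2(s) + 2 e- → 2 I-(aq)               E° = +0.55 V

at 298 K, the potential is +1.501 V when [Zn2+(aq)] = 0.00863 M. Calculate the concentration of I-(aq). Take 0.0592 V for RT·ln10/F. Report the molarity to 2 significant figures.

0.0064 M

I₂/I⁻ is the cathode (higher E°); E°cell = +0.55 − (−0.76) = +1.31 V with n = 2.
Rearranging E = E° − (0.0592/n)·log Q gives log Q = 2(+1.31 − (+1.501))/0.0592 = −6.453.
For I2(s) + Zn(s) → 2 I-(aq) + Zn2+(aq), the reaction quotient is Q = [I-(aq)]^2·[Zn2+(aq)].
Isolating [I-(aq)] in Q = 10^{−6.453} yields log [I-(aq)] = −2.195, i.e. 0.0064 M.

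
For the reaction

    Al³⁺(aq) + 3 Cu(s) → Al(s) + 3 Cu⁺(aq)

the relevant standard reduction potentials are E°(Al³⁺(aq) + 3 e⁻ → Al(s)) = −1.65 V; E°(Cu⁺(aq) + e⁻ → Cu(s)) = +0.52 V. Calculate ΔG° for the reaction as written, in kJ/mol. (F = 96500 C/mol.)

In the reaction as written Al³⁺(aq) is reduced, so the Al³⁺/Al couple is the cathode and Cu⁺/Cu is the anode.
E°cell = −1.65 − (+0.52) = −2.17 V; balancing electrons gives n = 3.
ΔG° = −nFE°cell = −(3)(96500)(−2.17) J/mol = +628 kJ/mol.

+628 kJ/mol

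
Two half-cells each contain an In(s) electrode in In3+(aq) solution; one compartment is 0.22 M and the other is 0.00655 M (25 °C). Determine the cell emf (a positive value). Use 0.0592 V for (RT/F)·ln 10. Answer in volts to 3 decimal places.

For a concentration cell E°cell = 0, since both electrodes use the same couple.
The compartment with the higher In3+(aq) concentration (0.22 M) acts as the cathode; ions are reduced there and produced at the dilute (0.00655 M) anode.
With n = 3, Ecell = −(0.0592/3)·log([dilute]/[conc]) = −(0.0592/3)·log(0.00655/0.22) = +0.030 V.

0.030 V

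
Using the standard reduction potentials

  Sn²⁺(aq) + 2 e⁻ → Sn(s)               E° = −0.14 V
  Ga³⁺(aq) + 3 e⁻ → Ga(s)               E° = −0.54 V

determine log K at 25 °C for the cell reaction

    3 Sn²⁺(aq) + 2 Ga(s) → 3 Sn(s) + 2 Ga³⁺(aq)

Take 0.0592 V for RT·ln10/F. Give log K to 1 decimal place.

The Sn²⁺/Sn couple is reduced (cathode); E°cell = −0.14 − (−0.54) = +0.40 V with n = 6.
At equilibrium E = 0, so log K = nE°cell / 0.0592 = (6)(+0.40) / 0.0592 = 40.5.

log K = 40.5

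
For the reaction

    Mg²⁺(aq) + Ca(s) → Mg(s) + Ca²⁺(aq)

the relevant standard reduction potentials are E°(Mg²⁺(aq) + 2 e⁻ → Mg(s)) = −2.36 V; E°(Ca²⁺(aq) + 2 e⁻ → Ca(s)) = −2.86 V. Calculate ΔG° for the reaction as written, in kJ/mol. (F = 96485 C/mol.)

In the reaction as written Mg²⁺(aq) is reduced, so the Mg²⁺/Mg couple is the cathode and Ca²⁺/Ca is the anode.
E°cell = −2.36 − (−2.86) = +0.50 V; balancing electrons gives n = 2.
ΔG° = −nFE°cell = −(2)(96485)(+0.50) J/mol = −96.5 kJ/mol.

−96.5 kJ/mol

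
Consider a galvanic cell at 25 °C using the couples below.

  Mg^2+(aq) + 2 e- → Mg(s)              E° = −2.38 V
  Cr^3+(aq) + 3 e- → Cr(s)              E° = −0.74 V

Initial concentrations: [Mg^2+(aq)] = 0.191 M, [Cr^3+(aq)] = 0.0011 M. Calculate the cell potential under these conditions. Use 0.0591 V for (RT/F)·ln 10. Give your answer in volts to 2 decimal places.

Cr³⁺/Cr is reduced (cathode, E° = −0.74 V) and Mg²⁺/Mg is oxidized (anode).
E°cell = −0.74 − (−2.38) = +1.64 V, with n = 6 electrons transferred.
Balancing gives 2 Cr^3+(aq) + 3 Mg(s) → 2 Cr(s) + 3 Mg^2+(aq); hence Q = [Mg^2+(aq)]^3 / [Cr^3+(aq)]^2 = 5.76×10^3 (log Q = 3.760).
By the Nernst equation, E = +1.64 − (0.0591/6)·(3.760) = +1.60 V.

+1.60 V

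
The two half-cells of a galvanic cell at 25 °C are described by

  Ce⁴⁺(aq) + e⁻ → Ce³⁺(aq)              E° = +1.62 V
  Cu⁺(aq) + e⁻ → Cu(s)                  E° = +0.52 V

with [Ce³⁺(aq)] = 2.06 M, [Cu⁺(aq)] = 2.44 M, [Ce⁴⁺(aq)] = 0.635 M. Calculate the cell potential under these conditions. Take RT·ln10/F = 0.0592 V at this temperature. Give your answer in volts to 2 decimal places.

+1.05 V

The Ce⁴⁺/Ce³⁺ couple has the more positive E°, so it is the cathode; Cu⁺/Cu is the anode.
E°cell = E°cat − E°an = +1.62 − (+0.52) = +1.10 V; n = 1.
The balanced reaction is Ce⁴⁺(aq) + Cu(s) → Ce³⁺(aq) + Cu⁺(aq), so Q = ([Ce³⁺(aq)]·[Cu⁺(aq)]) / [Ce⁴⁺(aq)] = 7.92 and log Q = 0.898.
Applying E = E° − (RT ln10/nF)·log Q gives +1.10 − (0.0592/1)(0.898) = +1.05 V.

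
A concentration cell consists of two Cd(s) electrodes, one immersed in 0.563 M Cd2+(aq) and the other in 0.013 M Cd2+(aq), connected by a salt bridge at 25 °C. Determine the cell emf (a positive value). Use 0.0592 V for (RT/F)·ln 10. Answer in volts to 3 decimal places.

0.048 V

For a concentration cell E°cell = 0, since both electrodes use the same couple.
The compartment with the higher Cd2+(aq) concentration (0.563 M) acts as the cathode; ions are reduced there and produced at the dilute (0.013 M) anode.
With n = 2, Ecell = −(0.0592/2)·log([dilute]/[conc]) = −(0.0592/2)·log(0.013/0.563) = +0.048 V.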